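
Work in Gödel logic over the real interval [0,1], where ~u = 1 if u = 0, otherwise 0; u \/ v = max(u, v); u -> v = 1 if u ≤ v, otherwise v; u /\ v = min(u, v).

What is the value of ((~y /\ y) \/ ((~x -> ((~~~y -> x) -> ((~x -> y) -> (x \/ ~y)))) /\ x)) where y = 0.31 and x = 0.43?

0.43

~y: Gödel ¬ of 0.31 = 0 (operand ≠ 0)
(~y /\ y) = min(0, 0.31) = 0
~x: Gödel ¬ of 0.43 = 0 (operand ≠ 0)
~y: Gödel ¬ of 0.31 = 0 (operand ≠ 0)
~~y: Gödel ¬ of 0 = 1 (operand is 0)
~~~y: Gödel ¬ of 1 = 0 (operand ≠ 0)
(~~~y -> x): 0 ≤ 0.43, so result = 1
~x: Gödel ¬ of 0.43 = 0 (operand ≠ 0)
(~x -> y): 0 ≤ 0.31, so result = 1
~y: Gödel ¬ of 0.31 = 0 (operand ≠ 0)
(x \/ ~y) = max(0.43, 0) = 0.43
((~x -> y) -> (x \/ ~y)): 1 > 0.43, so result = 0.43
((~~~y -> x) -> ((~x -> y) -> (x \/ ~y))): 1 > 0.43, so result = 0.43
(~x -> ((~~~y -> x) -> ((~x -> y) -> (x \/ ~y)))): 0 ≤ 0.43, so result = 1
((~x -> ((~~~y -> x) -> ((~x -> y) -> (x \/ ~y)))) /\ x) = min(1, 0.43) = 0.43
((~y /\ y) \/ ((~x -> ((~~~y -> x) -> ((~x -> y) -> (x \/ ~y)))) /\ x)) = max(0, 0.43) = 0.43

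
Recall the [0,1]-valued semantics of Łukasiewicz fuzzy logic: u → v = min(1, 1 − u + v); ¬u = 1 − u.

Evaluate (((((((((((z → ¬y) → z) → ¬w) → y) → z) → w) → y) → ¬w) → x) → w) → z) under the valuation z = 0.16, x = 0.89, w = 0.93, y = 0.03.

¬y: Łukasiewicz ¬ gives 1 − 0.03 = 0.97
(z → ¬y): min(1, 1 − 0.16 + 0.97) = 1
((z → ¬y) → z): min(1, 1 − 1 + 0.16) = 0.16
¬w: Łukasiewicz ¬ gives 1 − 0.93 = 0.07
(((z → ¬y) → z) → ¬w): min(1, 1 − 0.16 + 0.07) = 0.91
((((z → ¬y) → z) → ¬w) → y): min(1, 1 − 0.91 + 0.03) = 0.12
(((((z → ¬y) → z) → ¬w) → y) → z): min(1, 1 − 0.12 + 0.16) = 1
((((((z → ¬y) → z) → ¬w) → y) → z) → w): min(1, 1 − 1 + 0.93) = 0.93
(((((((z → ¬y) → z) → ¬w) → y) → z) → w) → y): min(1, 1 − 0.93 + 0.03) = 0.1
¬w: Łukasiewicz ¬ gives 1 − 0.93 = 0.07
((((((((z → ¬y) → z) → ¬w) → y) → z) → w) → y) → ¬w): min(1, 1 − 0.1 + 0.07) = 0.97
(((((((((z → ¬y) → z) → ¬w) → y) → z) → w) → y) → ¬w) → x): min(1, 1 − 0.97 + 0.89) = 0.92
((((((((((z → ¬y) → z) → ¬w) → y) → z) → w) → y) → ¬w) → x) → w): min(1, 1 − 0.92 + 0.93) = 1
(((((((((((z → ¬y) → z) → ¬w) → y) → z) → w) → y) → ¬w) → x) → w) → z): min(1, 1 − 1 + 0.16) = 0.16

0.16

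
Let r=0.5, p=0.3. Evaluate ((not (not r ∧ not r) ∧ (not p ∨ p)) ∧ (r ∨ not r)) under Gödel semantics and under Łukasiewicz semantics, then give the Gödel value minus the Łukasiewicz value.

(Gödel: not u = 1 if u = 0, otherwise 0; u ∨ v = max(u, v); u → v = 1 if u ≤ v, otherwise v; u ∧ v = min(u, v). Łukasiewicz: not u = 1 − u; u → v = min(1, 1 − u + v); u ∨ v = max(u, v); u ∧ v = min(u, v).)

Gödel evaluation:
  not r: Gödel ¬ of 0.5 = 0 (operand ≠ 0)
  not r: Gödel ¬ of 0.5 = 0 (operand ≠ 0)
  (not r ∧ not r) = min(0, 0) = 0
  not (not r ∧ not r): Gödel ¬ of 0 = 1 (operand is 0)
  not p: Gödel ¬ of 0.3 = 0 (operand ≠ 0)
  (not p ∨ p) = max(0, 0.3) = 0.3
  (not (not r ∧ not r) ∧ (not p ∨ p)) = min(1, 0.3) = 0.3
  not r: Gödel ¬ of 0.5 = 0 (operand ≠ 0)
  (r ∨ not r) = max(0.5, 0) = 0.5
  ((not (not r ∧ not r) ∧ (not p ∨ p)) ∧ (r ∨ not r)) = min(0.3, 0.5) = 0.3
  Gödel value = 0.3
Łukasiewicz evaluation:
  not r: Łukasiewicz ¬ gives 1 − 0.5 = 0.5
  not r: Łukasiewicz ¬ gives 1 − 0.5 = 0.5
  (not r ∧ not r) = min(0.5, 0.5) = 0.5
  not (not r ∧ not r): Łukasiewicz ¬ gives 1 − 0.5 = 0.5
  not p: Łukasiewicz ¬ gives 1 − 0.3 = 0.7
  (not p ∨ p) = max(0.7, 0.3) = 0.7
  (not (not r ∧ not r) ∧ (not p ∨ p)) = min(0.5, 0.7) = 0.5
  not r: Łukasiewicz ¬ gives 1 − 0.5 = 0.5
  (r ∨ not r) = max(0.5, 0.5) = 0.5
  ((not (not r ∧ not r) ∧ (not p ∨ p)) ∧ (r ∨ not r)) = min(0.5, 0.5) = 0.5
  Łukasiewicz value = 0.5
Difference: 0.3 − 0.5 = -0.20

-0.20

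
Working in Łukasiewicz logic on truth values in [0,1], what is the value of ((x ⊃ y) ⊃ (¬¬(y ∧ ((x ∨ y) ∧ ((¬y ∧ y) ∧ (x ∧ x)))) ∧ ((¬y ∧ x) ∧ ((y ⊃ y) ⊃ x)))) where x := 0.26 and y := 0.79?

0.21

(x ⊃ y): min(1, 1 − 0.26 + 0.79) = 1
(x ∨ y) = max(0.26, 0.79) = 0.79
¬y: Łukasiewicz ¬ gives 1 − 0.79 = 0.21
(¬y ∧ y) = min(0.21, 0.79) = 0.21
(x ∧ x) = min(0.26, 0.26) = 0.26
((¬y ∧ y) ∧ (x ∧ x)) = min(0.21, 0.26) = 0.21
((x ∨ y) ∧ ((¬y ∧ y) ∧ (x ∧ x))) = min(0.79, 0.21) = 0.21
(y ∧ ((x ∨ y) ∧ ((¬y ∧ y) ∧ (x ∧ x)))) = min(0.79, 0.21) = 0.21
¬(y ∧ ((x ∨ y) ∧ ((¬y ∧ y) ∧ (x ∧ x)))): Łukasiewicz ¬ gives 1 − 0.21 = 0.79
¬¬(y ∧ ((x ∨ y) ∧ ((¬y ∧ y) ∧ (x ∧ x)))): Łukasiewicz ¬ gives 1 − 0.79 = 0.21
¬y: Łukasiewicz ¬ gives 1 − 0.79 = 0.21
(¬y ∧ x) = min(0.21, 0.26) = 0.21
(y ⊃ y): min(1, 1 − 0.79 + 0.79) = 1
((y ⊃ y) ⊃ x): min(1, 1 − 1 + 0.26) = 0.26
((¬y ∧ x) ∧ ((y ⊃ y) ⊃ x)) = min(0.21, 0.26) = 0.21
(¬¬(y ∧ ((x ∨ y) ∧ ((¬y ∧ y) ∧ (x ∧ x)))) ∧ ((¬y ∧ x) ∧ ((y ⊃ y) ⊃ x))) = min(0.21, 0.21) = 0.21
((x ⊃ y) ⊃ (¬¬(y ∧ ((x ∨ y) ∧ ((¬y ∧ y) ∧ (x ∧ x)))) ∧ ((¬y ∧ x) ∧ ((y ⊃ y) ⊃ x)))): min(1, 1 − 1 + 0.21) = 0.21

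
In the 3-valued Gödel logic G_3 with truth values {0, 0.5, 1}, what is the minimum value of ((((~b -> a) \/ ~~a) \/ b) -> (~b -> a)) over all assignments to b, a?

0.50

The minimum is attained at b = 0, a = 0.5:
  ~b: Gödel ¬ of 0 = 1 (operand is 0)
  (~b -> a): 1 > 0.5, so result = 0.5
  ~a: Gödel ¬ of 0.5 = 0 (operand ≠ 0)
  ~~a: Gödel ¬ of 0 = 1 (operand is 0)
  ((~b -> a) \/ ~~a) = max(0.5, 1) = 1
  (((~b -> a) \/ ~~a) \/ b) = max(1, 0) = 1
  ~b: Gödel ¬ of 0 = 1 (operand is 0)
  (~b -> a): 1 > 0.5, so result = 0.5
  ((((~b -> a) \/ ~~a) \/ b) -> (~b -> a)): 1 > 0.5, so result = 0.5
Checking all 9 assignments confirms none give a value below 0.50.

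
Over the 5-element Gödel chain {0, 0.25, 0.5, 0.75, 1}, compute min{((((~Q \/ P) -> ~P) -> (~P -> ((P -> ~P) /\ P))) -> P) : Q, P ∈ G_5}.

The minimum is attained at Q = 0, P = 0.25:
  ~Q: Gödel ¬ of 0 = 1 (operand is 0)
  (~Q \/ P) = max(1, 0.25) = 1
  ~P: Gödel ¬ of 0.25 = 0 (operand ≠ 0)
  ((~Q \/ P) -> ~P): 1 > 0, so result = 0
  ~P: Gödel ¬ of 0.25 = 0 (operand ≠ 0)
  ~P: Gödel ¬ of 0.25 = 0 (operand ≠ 0)
  (P -> ~P): 0.25 > 0, so result = 0
  ((P -> ~P) /\ P) = min(0, 0.25) = 0
  (~P -> ((P -> ~P) /\ P)): 0 ≤ 0, so result = 1
  (((~Q \/ P) -> ~P) -> (~P -> ((P -> ~P) /\ P))): 0 ≤ 1, so result = 1
  ((((~Q \/ P) -> ~P) -> (~P -> ((P -> ~P) /\ P))) -> P): 1 > 0.25, so result = 0.25
Checking all 25 assignments confirms none give a value below 0.25.

0.25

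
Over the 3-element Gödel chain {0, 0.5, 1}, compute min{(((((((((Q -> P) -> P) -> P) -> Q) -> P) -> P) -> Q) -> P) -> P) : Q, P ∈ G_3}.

The minimum is attained at Q = 0, P = 0.5:
  (Q -> P): 0 ≤ 0.5, so result = 1
  ((Q -> P) -> P): 1 > 0.5, so result = 0.5
  (((Q -> P) -> P) -> P): 0.5 ≤ 0.5, so result = 1
  ((((Q -> P) -> P) -> P) -> Q): 1 > 0, so result = 0
  (((((Q -> P) -> P) -> P) -> Q) -> P): 0 ≤ 0.5, so result = 1
  ((((((Q -> P) -> P) -> P) -> Q) -> P) -> P): 1 > 0.5, so result = 0.5
  (((((((Q -> P) -> P) -> P) -> Q) -> P) -> P) -> Q): 0.5 > 0, so result = 0
  ((((((((Q -> P) -> P) -> P) -> Q) -> P) -> P) -> Q) -> P): 0 ≤ 0.5, so result = 1
  (((((((((Q -> P) -> P) -> P) -> Q) -> P) -> P) -> Q) -> P) -> P): 1 > 0.5, so result = 0.5
Checking all 9 assignments confirms none give a value below 0.50.

0.50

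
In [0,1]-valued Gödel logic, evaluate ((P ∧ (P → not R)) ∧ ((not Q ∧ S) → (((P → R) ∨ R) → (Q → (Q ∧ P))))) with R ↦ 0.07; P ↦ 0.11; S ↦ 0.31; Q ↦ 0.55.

0.00

not R: Gödel ¬ of 0.07 = 0 (operand ≠ 0)
(P → not R): 0.11 > 0, so result = 0
(P ∧ (P → not R)) = min(0.11, 0) = 0
not Q: Gödel ¬ of 0.55 = 0 (operand ≠ 0)
(not Q ∧ S) = min(0, 0.31) = 0
(P → R): 0.11 > 0.07, so result = 0.07
((P → R) ∨ R) = max(0.07, 0.07) = 0.07
(Q ∧ P) = min(0.55, 0.11) = 0.11
(Q → (Q ∧ P)): 0.55 > 0.11, so result = 0.11
(((P → R) ∨ R) → (Q → (Q ∧ P))): 0.07 ≤ 0.11, so result = 1
((not Q ∧ S) → (((P → R) ∨ R) → (Q → (Q ∧ P)))): 0 ≤ 1, so result = 1
((P ∧ (P → not R)) ∧ ((not Q ∧ S) → (((P → R) ∨ R) → (Q → (Q ∧ P))))) = min(0, 1) = 0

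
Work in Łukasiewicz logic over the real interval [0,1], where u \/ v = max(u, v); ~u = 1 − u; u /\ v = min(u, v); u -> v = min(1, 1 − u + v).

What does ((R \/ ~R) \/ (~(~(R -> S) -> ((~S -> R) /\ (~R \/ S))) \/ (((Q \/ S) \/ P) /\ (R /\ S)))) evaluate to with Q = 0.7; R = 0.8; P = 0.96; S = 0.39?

~R: Łukasiewicz ¬ gives 1 − 0.8 = 0.2
(R \/ ~R) = max(0.8, 0.2) = 0.8
(R -> S): min(1, 1 − 0.8 + 0.39) = 0.59
~(R -> S): Łukasiewicz ¬ gives 1 − 0.59 = 0.41
~S: Łukasiewicz ¬ gives 1 − 0.39 = 0.61
(~S -> R): min(1, 1 − 0.61 + 0.8) = 1
~R: Łukasiewicz ¬ gives 1 − 0.8 = 0.2
(~R \/ S) = max(0.2, 0.39) = 0.39
((~S -> R) /\ (~R \/ S)) = min(1, 0.39) = 0.39
(~(R -> S) -> ((~S -> R) /\ (~R \/ S))): min(1, 1 − 0.41 + 0.39) = 0.98
~(~(R -> S) -> ((~S -> R) /\ (~R \/ S))): Łukasiewicz ¬ gives 1 − 0.98 = 0.02
(Q \/ S) = max(0.7, 0.39) = 0.7
((Q \/ S) \/ P) = max(0.7, 0.96) = 0.96
(R /\ S) = min(0.8, 0.39) = 0.39
(((Q \/ S) \/ P) /\ (R /\ S)) = min(0.96, 0.39) = 0.39
(~(~(R -> S) -> ((~S -> R) /\ (~R \/ S))) \/ (((Q \/ S) \/ P) /\ (R /\ S))) = max(0.02, 0.39) = 0.39
((R \/ ~R) \/ (~(~(R -> S) -> ((~S -> R) /\ (~R \/ S))) \/ (((Q \/ S) \/ P) /\ (R /\ S)))) = max(0.8, 0.39) = 0.8

0.80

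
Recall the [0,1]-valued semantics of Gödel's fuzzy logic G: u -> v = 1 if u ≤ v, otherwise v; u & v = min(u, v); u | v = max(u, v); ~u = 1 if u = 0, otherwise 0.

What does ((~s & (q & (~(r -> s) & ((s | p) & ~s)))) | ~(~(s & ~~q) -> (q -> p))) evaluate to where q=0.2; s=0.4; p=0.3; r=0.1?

~s: Gödel ¬ of 0.4 = 0 (operand ≠ 0)
(r -> s): 0.1 ≤ 0.4, so result = 1
~(r -> s): Gödel ¬ of 1 = 0 (operand ≠ 0)
(s | p) = max(0.4, 0.3) = 0.4
~s: Gödel ¬ of 0.4 = 0 (operand ≠ 0)
((s | p) & ~s) = min(0.4, 0) = 0
(~(r -> s) & ((s | p) & ~s)) = min(0, 0) = 0
(q & (~(r -> s) & ((s | p) & ~s))) = min(0.2, 0) = 0
(~s & (q & (~(r -> s) & ((s | p) & ~s)))) = min(0, 0) = 0
~q: Gödel ¬ of 0.2 = 0 (operand ≠ 0)
~~q: Gödel ¬ of 0 = 1 (operand is 0)
(s & ~~q) = min(0.4, 1) = 0.4
~(s & ~~q): Gödel ¬ of 0.4 = 0 (operand ≠ 0)
(q -> p): 0.2 ≤ 0.3, so result = 1
(~(s & ~~q) -> (q -> p)): 0 ≤ 1, so result = 1
~(~(s & ~~q) -> (q -> p)): Gödel ¬ of 1 = 0 (operand ≠ 0)
((~s & (q & (~(r -> s) & ((s | p) & ~s)))) | ~(~(s & ~~q) -> (q -> p))) = max(0, 0) = 0

0.00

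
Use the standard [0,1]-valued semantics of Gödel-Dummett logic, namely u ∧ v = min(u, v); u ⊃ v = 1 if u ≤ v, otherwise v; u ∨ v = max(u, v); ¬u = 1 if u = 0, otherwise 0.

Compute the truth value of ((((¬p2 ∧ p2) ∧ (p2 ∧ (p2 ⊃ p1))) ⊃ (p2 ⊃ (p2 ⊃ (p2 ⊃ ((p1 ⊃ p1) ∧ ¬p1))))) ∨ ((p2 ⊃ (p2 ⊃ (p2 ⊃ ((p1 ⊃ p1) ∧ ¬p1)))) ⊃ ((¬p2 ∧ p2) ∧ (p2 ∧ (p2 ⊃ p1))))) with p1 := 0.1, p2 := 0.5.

1.00

¬p2: Gödel ¬ of 0.5 = 0 (operand ≠ 0)
(¬p2 ∧ p2) = min(0, 0.5) = 0
(p2 ⊃ p1): 0.5 > 0.1, so result = 0.1
(p2 ∧ (p2 ⊃ p1)) = min(0.5, 0.1) = 0.1
((¬p2 ∧ p2) ∧ (p2 ∧ (p2 ⊃ p1))) = min(0, 0.1) = 0
(p1 ⊃ p1): 0.1 ≤ 0.1, so result = 1
¬p1: Gödel ¬ of 0.1 = 0 (operand ≠ 0)
((p1 ⊃ p1) ∧ ¬p1) = min(1, 0) = 0
(p2 ⊃ ((p1 ⊃ p1) ∧ ¬p1)): 0.5 > 0, so result = 0
(p2 ⊃ (p2 ⊃ ((p1 ⊃ p1) ∧ ¬p1))): 0.5 > 0, so result = 0
(p2 ⊃ (p2 ⊃ (p2 ⊃ ((p1 ⊃ p1) ∧ ¬p1)))): 0.5 > 0, so result = 0
(((¬p2 ∧ p2) ∧ (p2 ∧ (p2 ⊃ p1))) ⊃ (p2 ⊃ (p2 ⊃ (p2 ⊃ ((p1 ⊃ p1) ∧ ¬p1))))): 0 ≤ 0, so result = 1
(p1 ⊃ p1): 0.1 ≤ 0.1, so result = 1
¬p1: Gödel ¬ of 0.1 = 0 (operand ≠ 0)
((p1 ⊃ p1) ∧ ¬p1) = min(1, 0) = 0
(p2 ⊃ ((p1 ⊃ p1) ∧ ¬p1)): 0.5 > 0, so result = 0
(p2 ⊃ (p2 ⊃ ((p1 ⊃ p1) ∧ ¬p1))): 0.5 > 0, so result = 0
(p2 ⊃ (p2 ⊃ (p2 ⊃ ((p1 ⊃ p1) ∧ ¬p1)))): 0.5 > 0, so result = 0
¬p2: Gödel ¬ of 0.5 = 0 (operand ≠ 0)
(¬p2 ∧ p2) = min(0, 0.5) = 0
(p2 ⊃ p1): 0.5 > 0.1, so result = 0.1
(p2 ∧ (p2 ⊃ p1)) = min(0.5, 0.1) = 0.1
((¬p2 ∧ p2) ∧ (p2 ∧ (p2 ⊃ p1))) = min(0, 0.1) = 0
((p2 ⊃ (p2 ⊃ (p2 ⊃ ((p1 ⊃ p1) ∧ ¬p1)))) ⊃ ((¬p2 ∧ p2) ∧ (p2 ∧ (p2 ⊃ p1)))): 0 ≤ 0, so result = 1
((((¬p2 ∧ p2) ∧ (p2 ∧ (p2 ⊃ p1))) ⊃ (p2 ⊃ (p2 ⊃ (p2 ⊃ ((p1 ⊃ p1) ∧ ¬p1))))) ∨ ((p2 ⊃ (p2 ⊃ (p2 ⊃ ((p1 ⊃ p1) ∧ ¬p1)))) ⊃ ((¬p2 ∧ p2) ∧ (p2 ∧ (p2 ⊃ p1))))) = max(1, 1) = 1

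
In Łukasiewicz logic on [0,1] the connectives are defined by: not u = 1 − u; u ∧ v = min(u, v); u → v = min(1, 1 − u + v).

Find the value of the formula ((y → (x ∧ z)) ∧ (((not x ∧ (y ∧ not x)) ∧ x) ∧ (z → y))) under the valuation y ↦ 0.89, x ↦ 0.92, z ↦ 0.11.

0.08

(x ∧ z) = min(0.92, 0.11) = 0.11
(y → (x ∧ z)): min(1, 1 − 0.89 + 0.11) = 0.22
not x: Łukasiewicz ¬ gives 1 − 0.92 = 0.08
not x: Łukasiewicz ¬ gives 1 − 0.92 = 0.08
(y ∧ not x) = min(0.89, 0.08) = 0.08
(not x ∧ (y ∧ not x)) = min(0.08, 0.08) = 0.08
((not x ∧ (y ∧ not x)) ∧ x) = min(0.08, 0.92) = 0.08
(z → y): min(1, 1 − 0.11 + 0.89) = 1
(((not x ∧ (y ∧ not x)) ∧ x) ∧ (z → y)) = min(0.08, 1) = 0.08
((y → (x ∧ z)) ∧ (((not x ∧ (y ∧ not x)) ∧ x) ∧ (z → y))) = min(0.22, 0.08) = 0.08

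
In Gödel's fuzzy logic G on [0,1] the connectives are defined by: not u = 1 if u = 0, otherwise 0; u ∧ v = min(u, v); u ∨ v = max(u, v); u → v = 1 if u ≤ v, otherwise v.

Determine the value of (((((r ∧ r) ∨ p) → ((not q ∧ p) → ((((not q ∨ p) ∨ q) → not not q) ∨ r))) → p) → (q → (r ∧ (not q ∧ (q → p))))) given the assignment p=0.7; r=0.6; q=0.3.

0.00

(r ∧ r) = min(0.6, 0.6) = 0.6
((r ∧ r) ∨ p) = max(0.6, 0.7) = 0.7
not q: Gödel ¬ of 0.3 = 0 (operand ≠ 0)
(not q ∧ p) = min(0, 0.7) = 0
not q: Gödel ¬ of 0.3 = 0 (operand ≠ 0)
(not q ∨ p) = max(0, 0.7) = 0.7
((not q ∨ p) ∨ q) = max(0.7, 0.3) = 0.7
not q: Gödel ¬ of 0.3 = 0 (operand ≠ 0)
not not q: Gödel ¬ of 0 = 1 (operand is 0)
(((not q ∨ p) ∨ q) → not not q): 0.7 ≤ 1, so result = 1
((((not q ∨ p) ∨ q) → not not q) ∨ r) = max(1, 0.6) = 1
((not q ∧ p) → ((((not q ∨ p) ∨ q) → not not q) ∨ r)): 0 ≤ 1, so result = 1
(((r ∧ r) ∨ p) → ((not q ∧ p) → ((((not q ∨ p) ∨ q) → not not q) ∨ r))): 0.7 ≤ 1, so result = 1
((((r ∧ r) ∨ p) → ((not q ∧ p) → ((((not q ∨ p) ∨ q) → not not q) ∨ r))) → p): 1 > 0.7, so result = 0.7
not q: Gödel ¬ of 0.3 = 0 (operand ≠ 0)
(q → p): 0.3 ≤ 0.7, so result = 1
(not q ∧ (q → p)) = min(0, 1) = 0
(r ∧ (not q ∧ (q → p))) = min(0.6, 0) = 0
(q → (r ∧ (not q ∧ (q → p)))): 0.3 > 0, so result = 0
(((((r ∧ r) ∨ p) → ((not q ∧ p) → ((((not q ∨ p) ∨ q) → not not q) ∨ r))) → p) → (q → (r ∧ (not q ∧ (q → p))))): 0.7 > 0, so result = 0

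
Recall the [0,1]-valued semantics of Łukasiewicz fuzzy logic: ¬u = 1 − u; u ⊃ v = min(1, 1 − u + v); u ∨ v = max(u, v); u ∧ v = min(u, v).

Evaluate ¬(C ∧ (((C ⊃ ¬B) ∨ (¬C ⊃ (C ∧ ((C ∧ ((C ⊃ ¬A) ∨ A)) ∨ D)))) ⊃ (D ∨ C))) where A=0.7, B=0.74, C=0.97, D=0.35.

0.03

¬B: Łukasiewicz ¬ gives 1 − 0.74 = 0.26
(C ⊃ ¬B): min(1, 1 − 0.97 + 0.26) = 0.29
¬C: Łukasiewicz ¬ gives 1 − 0.97 = 0.03
¬A: Łukasiewicz ¬ gives 1 − 0.7 = 0.3
(C ⊃ ¬A): min(1, 1 − 0.97 + 0.3) = 0.33
((C ⊃ ¬A) ∨ A) = max(0.33, 0.7) = 0.7
(C ∧ ((C ⊃ ¬A) ∨ A)) = min(0.97, 0.7) = 0.7
((C ∧ ((C ⊃ ¬A) ∨ A)) ∨ D) = max(0.7, 0.35) = 0.7
(C ∧ ((C ∧ ((C ⊃ ¬A) ∨ A)) ∨ D)) = min(0.97, 0.7) = 0.7
(¬C ⊃ (C ∧ ((C ∧ ((C ⊃ ¬A) ∨ A)) ∨ D))): min(1, 1 − 0.03 + 0.7) = 1
((C ⊃ ¬B) ∨ (¬C ⊃ (C ∧ ((C ∧ ((C ⊃ ¬A) ∨ A)) ∨ D)))) = max(0.29, 1) = 1
(D ∨ C) = max(0.35, 0.97) = 0.97
(((C ⊃ ¬B) ∨ (¬C ⊃ (C ∧ ((C ∧ ((C ⊃ ¬A) ∨ A)) ∨ D)))) ⊃ (D ∨ C)): min(1, 1 − 1 + 0.97) = 0.97
(C ∧ (((C ⊃ ¬B) ∨ (¬C ⊃ (C ∧ ((C ∧ ((C ⊃ ¬A) ∨ A)) ∨ D)))) ⊃ (D ∨ C))) = min(0.97, 0.97) = 0.97
¬(C ∧ (((C ⊃ ¬B) ∨ (¬C ⊃ (C ∧ ((C ∧ ((C ⊃ ¬A) ∨ A)) ∨ D)))) ⊃ (D ∨ C))): Łukasiewicz ¬ gives 1 − 0.97 = 0.03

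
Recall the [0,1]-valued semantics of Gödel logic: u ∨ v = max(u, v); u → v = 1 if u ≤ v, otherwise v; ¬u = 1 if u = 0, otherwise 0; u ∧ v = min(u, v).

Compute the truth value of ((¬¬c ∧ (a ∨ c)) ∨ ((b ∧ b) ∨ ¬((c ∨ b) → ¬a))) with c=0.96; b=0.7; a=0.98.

1.00

¬c: Gödel ¬ of 0.96 = 0 (operand ≠ 0)
¬¬c: Gödel ¬ of 0 = 1 (operand is 0)
(a ∨ c) = max(0.98, 0.96) = 0.98
(¬¬c ∧ (a ∨ c)) = min(1, 0.98) = 0.98
(b ∧ b) = min(0.7, 0.7) = 0.7
(c ∨ b) = max(0.96, 0.7) = 0.96
¬a: Gödel ¬ of 0.98 = 0 (operand ≠ 0)
((c ∨ b) → ¬a): 0.96 > 0, so result = 0
¬((c ∨ b) → ¬a): Gödel ¬ of 0 = 1 (operand is 0)
((b ∧ b) ∨ ¬((c ∨ b) → ¬a)) = max(0.7, 1) = 1
((¬¬c ∧ (a ∨ c)) ∨ ((b ∧ b) ∨ ¬((c ∨ b) → ¬a))) = max(0.98, 1) = 1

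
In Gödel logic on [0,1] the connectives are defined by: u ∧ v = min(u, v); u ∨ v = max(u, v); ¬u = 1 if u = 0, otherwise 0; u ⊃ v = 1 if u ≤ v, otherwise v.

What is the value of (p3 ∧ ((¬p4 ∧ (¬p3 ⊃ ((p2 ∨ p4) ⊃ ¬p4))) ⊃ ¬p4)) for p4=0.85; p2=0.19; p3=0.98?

¬p4: Gödel ¬ of 0.85 = 0 (operand ≠ 0)
¬p3: Gödel ¬ of 0.98 = 0 (operand ≠ 0)
(p2 ∨ p4) = max(0.19, 0.85) = 0.85
¬p4: Gödel ¬ of 0.85 = 0 (operand ≠ 0)
((p2 ∨ p4) ⊃ ¬p4): 0.85 > 0, so result = 0
(¬p3 ⊃ ((p2 ∨ p4) ⊃ ¬p4)): 0 ≤ 0, so result = 1
(¬p4 ∧ (¬p3 ⊃ ((p2 ∨ p4) ⊃ ¬p4))) = min(0, 1) = 0
¬p4: Gödel ¬ of 0.85 = 0 (operand ≠ 0)
((¬p4 ∧ (¬p3 ⊃ ((p2 ∨ p4) ⊃ ¬p4))) ⊃ ¬p4): 0 ≤ 0, so result = 1
(p3 ∧ ((¬p4 ∧ (¬p3 ⊃ ((p2 ∨ p4) ⊃ ¬p4))) ⊃ ¬p4)) = min(0.98, 1) = 0.98

0.98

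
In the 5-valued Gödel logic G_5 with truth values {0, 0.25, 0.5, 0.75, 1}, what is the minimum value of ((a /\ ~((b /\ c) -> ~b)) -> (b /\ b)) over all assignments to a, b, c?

The minimum is attained at a = 0.5, b = 0.25, c = 0.25:
  (b /\ c) = min(0.25, 0.25) = 0.25
  ~b: Gödel ¬ of 0.25 = 0 (operand ≠ 0)
  ((b /\ c) -> ~b): 0.25 > 0, so result = 0
  ~((b /\ c) -> ~b): Gödel ¬ of 0 = 1 (operand is 0)
  (a /\ ~((b /\ c) -> ~b)) = min(0.5, 1) = 0.5
  (b /\ b) = min(0.25, 0.25) = 0.25
  ((a /\ ~((b /\ c) -> ~b)) -> (b /\ b)): 0.5 > 0.25, so result = 0.25
Checking all 125 assignments confirms none give a value below 0.25.

0.25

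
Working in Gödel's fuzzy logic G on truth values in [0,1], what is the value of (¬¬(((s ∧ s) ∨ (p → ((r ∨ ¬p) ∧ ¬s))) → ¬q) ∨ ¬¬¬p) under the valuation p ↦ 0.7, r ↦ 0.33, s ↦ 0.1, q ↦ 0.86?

(s ∧ s) = min(0.1, 0.1) = 0.1
¬p: Gödel ¬ of 0.7 = 0 (operand ≠ 0)
(r ∨ ¬p) = max(0.33, 0) = 0.33
¬s: Gödel ¬ of 0.1 = 0 (operand ≠ 0)
((r ∨ ¬p) ∧ ¬s) = min(0.33, 0) = 0
(p → ((r ∨ ¬p) ∧ ¬s)): 0.7 > 0, so result = 0
((s ∧ s) ∨ (p → ((r ∨ ¬p) ∧ ¬s))) = max(0.1, 0) = 0.1
¬q: Gödel ¬ of 0.86 = 0 (operand ≠ 0)
(((s ∧ s) ∨ (p → ((r ∨ ¬p) ∧ ¬s))) → ¬q): 0.1 > 0, so result = 0
¬(((s ∧ s) ∨ (p → ((r ∨ ¬p) ∧ ¬s))) → ¬q): Gödel ¬ of 0 = 1 (operand is 0)
¬¬(((s ∧ s) ∨ (p → ((r ∨ ¬p) ∧ ¬s))) → ¬q): Gödel ¬ of 1 = 0 (operand ≠ 0)
¬p: Gödel ¬ of 0.7 = 0 (operand ≠ 0)
¬¬p: Gödel ¬ of 0 = 1 (operand is 0)
¬¬¬p: Gödel ¬ of 1 = 0 (operand ≠ 0)
(¬¬(((s ∧ s) ∨ (p → ((r ∨ ¬p) ∧ ¬s))) → ¬q) ∨ ¬¬¬p) = max(0, 0) = 0

0.00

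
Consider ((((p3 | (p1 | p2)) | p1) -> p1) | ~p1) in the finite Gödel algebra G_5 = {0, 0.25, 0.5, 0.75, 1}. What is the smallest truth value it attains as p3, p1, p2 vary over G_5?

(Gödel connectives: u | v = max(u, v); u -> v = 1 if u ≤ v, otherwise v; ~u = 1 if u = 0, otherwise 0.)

The minimum is attained at p3 = 0, p1 = 0.25, p2 = 0.5:
  (p1 | p2) = max(0.25, 0.5) = 0.5
  (p3 | (p1 | p2)) = max(0, 0.5) = 0.5
  ((p3 | (p1 | p2)) | p1) = max(0.5, 0.25) = 0.5
  (((p3 | (p1 | p2)) | p1) -> p1): 0.5 > 0.25, so result = 0.25
  ~p1: Gödel ¬ of 0.25 = 0 (operand ≠ 0)
  ((((p3 | (p1 | p2)) | p1) -> p1) | ~p1) = max(0.25, 0) = 0.25
Checking all 125 assignments confirms none give a value below 0.25.

0.25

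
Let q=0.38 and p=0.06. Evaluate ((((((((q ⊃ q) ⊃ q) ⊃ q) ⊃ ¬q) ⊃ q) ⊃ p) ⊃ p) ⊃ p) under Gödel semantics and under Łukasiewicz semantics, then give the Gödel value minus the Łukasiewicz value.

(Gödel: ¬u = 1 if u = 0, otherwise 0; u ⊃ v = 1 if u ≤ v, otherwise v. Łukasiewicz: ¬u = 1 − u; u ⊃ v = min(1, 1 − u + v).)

Gödel evaluation:
  (q ⊃ q): 0.38 ≤ 0.38, so result = 1
  ((q ⊃ q) ⊃ q): 1 > 0.38, so result = 0.38
  (((q ⊃ q) ⊃ q) ⊃ q): 0.38 ≤ 0.38, so result = 1
  ¬q: Gödel ¬ of 0.38 = 0 (operand ≠ 0)
  ((((q ⊃ q) ⊃ q) ⊃ q) ⊃ ¬q): 1 > 0, so result = 0
  (((((q ⊃ q) ⊃ q) ⊃ q) ⊃ ¬q) ⊃ q): 0 ≤ 0.38, so result = 1
  ((((((q ⊃ q) ⊃ q) ⊃ q) ⊃ ¬q) ⊃ q) ⊃ p): 1 > 0.06, so result = 0.06
  (((((((q ⊃ q) ⊃ q) ⊃ q) ⊃ ¬q) ⊃ q) ⊃ p) ⊃ p): 0.06 ≤ 0.06, so result = 1
  ((((((((q ⊃ q) ⊃ q) ⊃ q) ⊃ ¬q) ⊃ q) ⊃ p) ⊃ p) ⊃ p): 1 > 0.06, so result = 0.06
  Gödel value = 0.06
Łukasiewicz evaluation:
  (q ⊃ q): min(1, 1 − 0.38 + 0.38) = 1
  ((q ⊃ q) ⊃ q): min(1, 1 − 1 + 0.38) = 0.38
  (((q ⊃ q) ⊃ q) ⊃ q): min(1, 1 − 0.38 + 0.38) = 1
  ¬q: Łukasiewicz ¬ gives 1 − 0.38 = 0.62
  ((((q ⊃ q) ⊃ q) ⊃ q) ⊃ ¬q): min(1, 1 − 1 + 0.62) = 0.62
  (((((q ⊃ q) ⊃ q) ⊃ q) ⊃ ¬q) ⊃ q): min(1, 1 − 0.62 + 0.38) = 0.76
  ((((((q ⊃ q) ⊃ q) ⊃ q) ⊃ ¬q) ⊃ q) ⊃ p): min(1, 1 − 0.76 + 0.06) = 0.3
  (((((((q ⊃ q) ⊃ q) ⊃ q) ⊃ ¬q) ⊃ q) ⊃ p) ⊃ p): min(1, 1 − 0.3 + 0.06) = 0.76
  ((((((((q ⊃ q) ⊃ q) ⊃ q) ⊃ ¬q) ⊃ q) ⊃ p) ⊃ p) ⊃ p): min(1, 1 − 0.76 + 0.06) = 0.3
  Łukasiewicz value = 0.3
Difference: 0.06 − 0.3 = -0.24

-0.24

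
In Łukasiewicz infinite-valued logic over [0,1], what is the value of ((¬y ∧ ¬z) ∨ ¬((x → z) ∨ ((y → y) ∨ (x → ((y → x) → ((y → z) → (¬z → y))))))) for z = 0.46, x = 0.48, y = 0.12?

¬y: Łukasiewicz ¬ gives 1 − 0.12 = 0.88
¬z: Łukasiewicz ¬ gives 1 − 0.46 = 0.54
(¬y ∧ ¬z) = min(0.88, 0.54) = 0.54
(x → z): min(1, 1 − 0.48 + 0.46) = 0.98
(y → y): min(1, 1 − 0.12 + 0.12) = 1
(y → x): min(1, 1 − 0.12 + 0.48) = 1
(y → z): min(1, 1 − 0.12 + 0.46) = 1
¬z: Łukasiewicz ¬ gives 1 − 0.46 = 0.54
(¬z → y): min(1, 1 − 0.54 + 0.12) = 0.58
((y → z) → (¬z → y)): min(1, 1 − 1 + 0.58) = 0.58
((y → x) → ((y → z) → (¬z → y))): min(1, 1 − 1 + 0.58) = 0.58
(x → ((y → x) → ((y → z) → (¬z → y)))): min(1, 1 − 0.48 + 0.58) = 1
((y → y) ∨ (x → ((y → x) → ((y → z) → (¬z → y))))) = max(1, 1) = 1
((x → z) ∨ ((y → y) ∨ (x → ((y → x) → ((y → z) → (¬z → y)))))) = max(0.98, 1) = 1
¬((x → z) ∨ ((y → y) ∨ (x → ((y → x) → ((y → z) → (¬z → y)))))): Łukasiewicz ¬ gives 1 − 1 = 0
((¬y ∧ ¬z) ∨ ¬((x → z) ∨ ((y → y) ∨ (x → ((y → x) → ((y → z) → (¬z → y))))))) = max(0.54, 0) = 0.54

0.54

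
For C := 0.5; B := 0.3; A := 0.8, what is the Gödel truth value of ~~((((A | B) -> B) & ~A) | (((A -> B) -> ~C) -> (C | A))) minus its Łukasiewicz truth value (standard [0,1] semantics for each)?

0.20

Gödel evaluation:
  (A | B) = max(0.8, 0.3) = 0.8
  ((A | B) -> B): 0.8 > 0.3, so result = 0.3
  ~A: Gödel ¬ of 0.8 = 0 (operand ≠ 0)
  (((A | B) -> B) & ~A) = min(0.3, 0) = 0
  (A -> B): 0.8 > 0.3, so result = 0.3
  ~C: Gödel ¬ of 0.5 = 0 (operand ≠ 0)
  ((A -> B) -> ~C): 0.3 > 0, so result = 0
  (C | A) = max(0.5, 0.8) = 0.8
  (((A -> B) -> ~C) -> (C | A)): 0 ≤ 0.8, so result = 1
  ((((A | B) -> B) & ~A) | (((A -> B) -> ~C) -> (C | A))) = max(0, 1) = 1
  ~((((A | B) -> B) & ~A) | (((A -> B) -> ~C) -> (C | A))): Gödel ¬ of 1 = 0 (operand ≠ 0)
  ~~((((A | B) -> B) & ~A) | (((A -> B) -> ~C) -> (C | A))): Gödel ¬ of 0 = 1 (operand is 0)
  Gödel value = 1
Łukasiewicz evaluation:
  (A | B) = max(0.8, 0.3) = 0.8
  ((A | B) -> B): min(1, 1 − 0.8 + 0.3) = 0.5
  ~A: Łukasiewicz ¬ gives 1 − 0.8 = 0.2
  (((A | B) -> B) & ~A) = min(0.5, 0.2) = 0.2
  (A -> B): min(1, 1 − 0.8 + 0.3) = 0.5
  ~C: Łukasiewicz ¬ gives 1 − 0.5 = 0.5
  ((A -> B) -> ~C): min(1, 1 − 0.5 + 0.5) = 1
  (C | A) = max(0.5, 0.8) = 0.8
  (((A -> B) -> ~C) -> (C | A)): min(1, 1 − 1 + 0.8) = 0.8
  ((((A | B) -> B) & ~A) | (((A -> B) -> ~C) -> (C | A))) = max(0.2, 0.8) = 0.8
  ~((((A | B) -> B) & ~A) | (((A -> B) -> ~C) -> (C | A))): Łukasiewicz ¬ gives 1 − 0.8 = 0.2
  ~~((((A | B) -> B) & ~A) | (((A -> B) -> ~C) -> (C | A))): Łukasiewicz ¬ gives 1 − 0.2 = 0.8
  Łukasiewicz value = 0.8
Difference: 1 − 0.8 = 0.20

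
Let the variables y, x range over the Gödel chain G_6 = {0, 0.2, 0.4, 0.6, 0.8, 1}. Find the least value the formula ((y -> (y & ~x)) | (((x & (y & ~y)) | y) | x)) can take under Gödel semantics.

0.20

The minimum is attained at y = 0.2, x = 0.2:
  ~x: Gödel ¬ of 0.2 = 0 (operand ≠ 0)
  (y & ~x) = min(0.2, 0) = 0
  (y -> (y & ~x)): 0.2 > 0, so result = 0
  ~y: Gödel ¬ of 0.2 = 0 (operand ≠ 0)
  (y & ~y) = min(0.2, 0) = 0
  (x & (y & ~y)) = min(0.2, 0) = 0
  ((x & (y & ~y)) | y) = max(0, 0.2) = 0.2
  (((x & (y & ~y)) | y) | x) = max(0.2, 0.2) = 0.2
  ((y -> (y & ~x)) | (((x & (y & ~y)) | y) | x)) = max(0, 0.2) = 0.2
Checking all 36 assignments confirms none give a value below 0.20.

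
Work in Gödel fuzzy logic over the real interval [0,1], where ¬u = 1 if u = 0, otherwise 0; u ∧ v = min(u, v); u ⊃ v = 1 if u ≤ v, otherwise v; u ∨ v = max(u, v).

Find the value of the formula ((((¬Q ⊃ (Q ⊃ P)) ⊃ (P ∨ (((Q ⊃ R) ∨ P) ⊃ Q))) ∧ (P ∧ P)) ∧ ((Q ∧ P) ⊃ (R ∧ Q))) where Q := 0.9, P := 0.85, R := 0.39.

¬Q: Gödel ¬ of 0.9 = 0 (operand ≠ 0)
(Q ⊃ P): 0.9 > 0.85, so result = 0.85
(¬Q ⊃ (Q ⊃ P)): 0 ≤ 0.85, so result = 1
(Q ⊃ R): 0.9 > 0.39, so result = 0.39
((Q ⊃ R) ∨ P) = max(0.39, 0.85) = 0.85
(((Q ⊃ R) ∨ P) ⊃ Q): 0.85 ≤ 0.9, so result = 1
(P ∨ (((Q ⊃ R) ∨ P) ⊃ Q)) = max(0.85, 1) = 1
((¬Q ⊃ (Q ⊃ P)) ⊃ (P ∨ (((Q ⊃ R) ∨ P) ⊃ Q))): 1 ≤ 1, so result = 1
(P ∧ P) = min(0.85, 0.85) = 0.85
(((¬Q ⊃ (Q ⊃ P)) ⊃ (P ∨ (((Q ⊃ R) ∨ P) ⊃ Q))) ∧ (P ∧ P)) = min(1, 0.85) = 0.85
(Q ∧ P) = min(0.9, 0.85) = 0.85
(R ∧ Q) = min(0.39, 0.9) = 0.39
((Q ∧ P) ⊃ (R ∧ Q)): 0.85 > 0.39, so result = 0.39
((((¬Q ⊃ (Q ⊃ P)) ⊃ (P ∨ (((Q ⊃ R) ∨ P) ⊃ Q))) ∧ (P ∧ P)) ∧ ((Q ∧ P) ⊃ (R ∧ Q))) = min(0.85, 0.39) = 0.39

0.39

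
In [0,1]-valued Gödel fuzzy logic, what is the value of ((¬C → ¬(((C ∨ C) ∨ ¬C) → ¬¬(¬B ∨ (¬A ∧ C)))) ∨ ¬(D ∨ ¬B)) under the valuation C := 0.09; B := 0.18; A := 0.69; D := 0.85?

1.00

¬C: Gödel ¬ of 0.09 = 0 (operand ≠ 0)
(C ∨ C) = max(0.09, 0.09) = 0.09
¬C: Gödel ¬ of 0.09 = 0 (operand ≠ 0)
((C ∨ C) ∨ ¬C) = max(0.09, 0) = 0.09
¬B: Gödel ¬ of 0.18 = 0 (operand ≠ 0)
¬A: Gödel ¬ of 0.69 = 0 (operand ≠ 0)
(¬A ∧ C) = min(0, 0.09) = 0
(¬B ∨ (¬A ∧ C)) = max(0, 0) = 0
¬(¬B ∨ (¬A ∧ C)): Gödel ¬ of 0 = 1 (operand is 0)
¬¬(¬B ∨ (¬A ∧ C)): Gödel ¬ of 1 = 0 (operand ≠ 0)
(((C ∨ C) ∨ ¬C) → ¬¬(¬B ∨ (¬A ∧ C))): 0.09 > 0, so result = 0
¬(((C ∨ C) ∨ ¬C) → ¬¬(¬B ∨ (¬A ∧ C))): Gödel ¬ of 0 = 1 (operand is 0)
(¬C → ¬(((C ∨ C) ∨ ¬C) → ¬¬(¬B ∨ (¬A ∧ C)))): 0 ≤ 1, so result = 1
¬B: Gödel ¬ of 0.18 = 0 (operand ≠ 0)
(D ∨ ¬B) = max(0.85, 0) = 0.85
¬(D ∨ ¬B): Gödel ¬ of 0.85 = 0 (operand ≠ 0)
((¬C → ¬(((C ∨ C) ∨ ¬C) → ¬¬(¬B ∨ (¬A ∧ C)))) ∨ ¬(D ∨ ¬B)) = max(1, 0) = 1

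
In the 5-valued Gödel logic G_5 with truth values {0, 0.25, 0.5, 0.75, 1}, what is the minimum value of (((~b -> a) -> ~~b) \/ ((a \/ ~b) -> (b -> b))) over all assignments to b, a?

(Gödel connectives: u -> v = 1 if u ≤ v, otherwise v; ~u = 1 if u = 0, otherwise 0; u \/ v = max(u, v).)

Every assignment gives 1. For instance at b = 0, a = 0:
  ~b: Gödel ¬ of 0 = 1 (operand is 0)
  (~b -> a): 1 > 0, so result = 0
  ~b: Gödel ¬ of 0 = 1 (operand is 0)
  ~~b: Gödel ¬ of 1 = 0 (operand ≠ 0)
  ((~b -> a) -> ~~b): 0 ≤ 0, so result = 1
  ~b: Gödel ¬ of 0 = 1 (operand is 0)
  (a \/ ~b) = max(0, 1) = 1
  (b -> b): 0 ≤ 0, so result = 1
  ((a \/ ~b) -> (b -> b)): 1 ≤ 1, so result = 1
  (((~b -> a) -> ~~b) \/ ((a \/ ~b) -> (b -> b))) = max(1, 1) = 1
All 25 assignments give value 1 — the formula is a G_5-tautology.

1.00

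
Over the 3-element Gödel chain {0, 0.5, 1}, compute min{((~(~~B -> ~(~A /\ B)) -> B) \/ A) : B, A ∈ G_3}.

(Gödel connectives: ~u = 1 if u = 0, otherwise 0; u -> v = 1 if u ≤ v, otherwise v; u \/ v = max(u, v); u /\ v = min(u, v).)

0.50

The minimum is attained at B = 0.5, A = 0:
  ~B: Gödel ¬ of 0.5 = 0 (operand ≠ 0)
  ~~B: Gödel ¬ of 0 = 1 (operand is 0)
  ~A: Gödel ¬ of 0 = 1 (operand is 0)
  (~A /\ B) = min(1, 0.5) = 0.5
  ~(~A /\ B): Gödel ¬ of 0.5 = 0 (operand ≠ 0)
  (~~B -> ~(~A /\ B)): 1 > 0, so result = 0
  ~(~~B -> ~(~A /\ B)): Gödel ¬ of 0 = 1 (operand is 0)
  (~(~~B -> ~(~A /\ B)) -> B): 1 > 0.5, so result = 0.5
  ((~(~~B -> ~(~A /\ B)) -> B) \/ A) = max(0.5, 0) = 0.5
Checking all 9 assignments confirms none give a value below 0.50.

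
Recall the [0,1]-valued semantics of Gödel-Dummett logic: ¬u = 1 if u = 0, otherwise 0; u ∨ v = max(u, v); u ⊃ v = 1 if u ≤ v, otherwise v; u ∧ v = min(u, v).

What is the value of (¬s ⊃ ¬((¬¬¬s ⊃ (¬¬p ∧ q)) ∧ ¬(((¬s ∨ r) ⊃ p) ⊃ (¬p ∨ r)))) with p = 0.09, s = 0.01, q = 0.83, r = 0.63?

1.00

¬s: Gödel ¬ of 0.01 = 0 (operand ≠ 0)
¬s: Gödel ¬ of 0.01 = 0 (operand ≠ 0)
¬¬s: Gödel ¬ of 0 = 1 (operand is 0)
¬¬¬s: Gödel ¬ of 1 = 0 (operand ≠ 0)
¬p: Gödel ¬ of 0.09 = 0 (operand ≠ 0)
¬¬p: Gödel ¬ of 0 = 1 (operand is 0)
(¬¬p ∧ q) = min(1, 0.83) = 0.83
(¬¬¬s ⊃ (¬¬p ∧ q)): 0 ≤ 0.83, so result = 1
¬s: Gödel ¬ of 0.01 = 0 (operand ≠ 0)
(¬s ∨ r) = max(0, 0.63) = 0.63
((¬s ∨ r) ⊃ p): 0.63 > 0.09, so result = 0.09
¬p: Gödel ¬ of 0.09 = 0 (operand ≠ 0)
(¬p ∨ r) = max(0, 0.63) = 0.63
(((¬s ∨ r) ⊃ p) ⊃ (¬p ∨ r)): 0.09 ≤ 0.63, so result = 1
¬(((¬s ∨ r) ⊃ p) ⊃ (¬p ∨ r)): Gödel ¬ of 1 = 0 (operand ≠ 0)
((¬¬¬s ⊃ (¬¬p ∧ q)) ∧ ¬(((¬s ∨ r) ⊃ p) ⊃ (¬p ∨ r))) = min(1, 0) = 0
¬((¬¬¬s ⊃ (¬¬p ∧ q)) ∧ ¬(((¬s ∨ r) ⊃ p) ⊃ (¬p ∨ r))): Gödel ¬ of 0 = 1 (operand is 0)
(¬s ⊃ ¬((¬¬¬s ⊃ (¬¬p ∧ q)) ∧ ¬(((¬s ∨ r) ⊃ p) ⊃ (¬p ∨ r)))): 0 ≤ 1, so result = 1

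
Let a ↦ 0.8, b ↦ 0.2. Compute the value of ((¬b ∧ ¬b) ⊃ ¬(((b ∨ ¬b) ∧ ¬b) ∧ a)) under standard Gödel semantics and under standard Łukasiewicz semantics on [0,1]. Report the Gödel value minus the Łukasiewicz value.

Gödel evaluation:
  ¬b: Gödel ¬ of 0.2 = 0 (operand ≠ 0)
  ¬b: Gödel ¬ of 0.2 = 0 (operand ≠ 0)
  (¬b ∧ ¬b) = min(0, 0) = 0
  ¬b: Gödel ¬ of 0.2 = 0 (operand ≠ 0)
  (b ∨ ¬b) = max(0.2, 0) = 0.2
  ¬b: Gödel ¬ of 0.2 = 0 (operand ≠ 0)
  ((b ∨ ¬b) ∧ ¬b) = min(0.2, 0) = 0
  (((b ∨ ¬b) ∧ ¬b) ∧ a) = min(0, 0.8) = 0
  ¬(((b ∨ ¬b) ∧ ¬b) ∧ a): Gödel ¬ of 0 = 1 (operand is 0)
  ((¬b ∧ ¬b) ⊃ ¬(((b ∨ ¬b) ∧ ¬b) ∧ a)): 0 ≤ 1, so result = 1
  Gödel value = 1
Łukasiewicz evaluation:
  ¬b: Łukasiewicz ¬ gives 1 − 0.2 = 0.8
  ¬b: Łukasiewicz ¬ gives 1 − 0.2 = 0.8
  (¬b ∧ ¬b) = min(0.8, 0.8) = 0.8
  ¬b: Łukasiewicz ¬ gives 1 − 0.2 = 0.8
  (b ∨ ¬b) = max(0.2, 0.8) = 0.8
  ¬b: Łukasiewicz ¬ gives 1 − 0.2 = 0.8
  ((b ∨ ¬b) ∧ ¬b) = min(0.8, 0.8) = 0.8
  (((b ∨ ¬b) ∧ ¬b) ∧ a) = min(0.8, 0.8) = 0.8
  ¬(((b ∨ ¬b) ∧ ¬b) ∧ a): Łukasiewicz ¬ gives 1 − 0.8 = 0.2
  ((¬b ∧ ¬b) ⊃ ¬(((b ∨ ¬b) ∧ ¬b) ∧ a)): min(1, 1 − 0.8 + 0.2) = 0.4
  Łukasiewicz value = 0.4
Difference: 1 − 0.4 = 0.60

0.60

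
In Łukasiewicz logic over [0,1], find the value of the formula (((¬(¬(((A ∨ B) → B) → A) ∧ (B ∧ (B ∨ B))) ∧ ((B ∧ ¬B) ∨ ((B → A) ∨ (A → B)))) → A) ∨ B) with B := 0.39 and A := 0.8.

0.80

(A ∨ B) = max(0.8, 0.39) = 0.8
((A ∨ B) → B): min(1, 1 − 0.8 + 0.39) = 0.59
(((A ∨ B) → B) → A): min(1, 1 − 0.59 + 0.8) = 1
¬(((A ∨ B) → B) → A): Łukasiewicz ¬ gives 1 − 1 = 0
(B ∨ B) = max(0.39, 0.39) = 0.39
(B ∧ (B ∨ B)) = min(0.39, 0.39) = 0.39
(¬(((A ∨ B) → B) → A) ∧ (B ∧ (B ∨ B))) = min(0, 0.39) = 0
¬(¬(((A ∨ B) → B) → A) ∧ (B ∧ (B ∨ B))): Łukasiewicz ¬ gives 1 − 0 = 1
¬B: Łukasiewicz ¬ gives 1 − 0.39 = 0.61
(B ∧ ¬B) = min(0.39, 0.61) = 0.39
(B → A): min(1, 1 − 0.39 + 0.8) = 1
(A → B): min(1, 1 − 0.8 + 0.39) = 0.59
((B → A) ∨ (A → B)) = max(1, 0.59) = 1
((B ∧ ¬B) ∨ ((B → A) ∨ (A → B))) = max(0.39, 1) = 1
(¬(¬(((A ∨ B) → B) → A) ∧ (B ∧ (B ∨ B))) ∧ ((B ∧ ¬B) ∨ ((B → A) ∨ (A → B)))) = min(1, 1) = 1
((¬(¬(((A ∨ B) → B) → A) ∧ (B ∧ (B ∨ B))) ∧ ((B ∧ ¬B) ∨ ((B → A) ∨ (A → B)))) → A): min(1, 1 − 1 + 0.8) = 0.8
(((¬(¬(((A ∨ B) → B) → A) ∧ (B ∧ (B ∨ B))) ∧ ((B ∧ ¬B) ∨ ((B → A) ∨ (A → B)))) → A) ∨ B) = max(0.8, 0.39) = 0.8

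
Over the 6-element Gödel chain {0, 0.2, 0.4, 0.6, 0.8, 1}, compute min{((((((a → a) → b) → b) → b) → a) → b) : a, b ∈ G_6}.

The minimum is attained at a = 0, b = 0:
  (a → a): 0 ≤ 0, so result = 1
  ((a → a) → b): 1 > 0, so result = 0
  (((a → a) → b) → b): 0 ≤ 0, so result = 1
  ((((a → a) → b) → b) → b): 1 > 0, so result = 0
  (((((a → a) → b) → b) → b) → a): 0 ≤ 0, so result = 1
  ((((((a → a) → b) → b) → b) → a) → b): 1 > 0, so result = 0
Checking all 36 assignments confirms none give a value below 0.00.

0.00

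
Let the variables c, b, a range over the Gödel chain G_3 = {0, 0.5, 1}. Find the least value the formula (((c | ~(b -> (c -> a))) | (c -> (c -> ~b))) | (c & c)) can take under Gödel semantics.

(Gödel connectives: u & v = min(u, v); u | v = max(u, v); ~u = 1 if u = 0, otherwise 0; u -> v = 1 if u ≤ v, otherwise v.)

The minimum is attained at c = 0.5, b = 0.5, a = 0.5:
  (c -> a): 0.5 ≤ 0.5, so result = 1
  (b -> (c -> a)): 0.5 ≤ 1, so result = 1
  ~(b -> (c -> a)): Gödel ¬ of 1 = 0 (operand ≠ 0)
  (c | ~(b -> (c -> a))) = max(0.5, 0) = 0.5
  ~b: Gödel ¬ of 0.5 = 0 (operand ≠ 0)
  (c -> ~b): 0.5 > 0, so result = 0
  (c -> (c -> ~b)): 0.5 > 0, so result = 0
  ((c | ~(b -> (c -> a))) | (c -> (c -> ~b))) = max(0.5, 0) = 0.5
  (c & c) = min(0.5, 0.5) = 0.5
  (((c | ~(b -> (c -> a))) | (c -> (c -> ~b))) | (c & c)) = max(0.5, 0.5) = 0.5
Checking all 27 assignments confirms none give a value below 0.50.

0.50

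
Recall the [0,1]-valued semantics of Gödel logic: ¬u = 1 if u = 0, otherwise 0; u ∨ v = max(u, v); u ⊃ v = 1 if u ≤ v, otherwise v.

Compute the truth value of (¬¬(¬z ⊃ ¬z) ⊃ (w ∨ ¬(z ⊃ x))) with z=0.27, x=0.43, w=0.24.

¬z: Gödel ¬ of 0.27 = 0 (operand ≠ 0)
¬z: Gödel ¬ of 0.27 = 0 (operand ≠ 0)
(¬z ⊃ ¬z): 0 ≤ 0, so result = 1
¬(¬z ⊃ ¬z): Gödel ¬ of 1 = 0 (operand ≠ 0)
¬¬(¬z ⊃ ¬z): Gödel ¬ of 0 = 1 (operand is 0)
(z ⊃ x): 0.27 ≤ 0.43, so result = 1
¬(z ⊃ x): Gödel ¬ of 1 = 0 (operand ≠ 0)
(w ∨ ¬(z ⊃ x)) = max(0.24, 0) = 0.24
(¬¬(¬z ⊃ ¬z) ⊃ (w ∨ ¬(z ⊃ x))): 1 > 0.24, so result = 0.24

0.24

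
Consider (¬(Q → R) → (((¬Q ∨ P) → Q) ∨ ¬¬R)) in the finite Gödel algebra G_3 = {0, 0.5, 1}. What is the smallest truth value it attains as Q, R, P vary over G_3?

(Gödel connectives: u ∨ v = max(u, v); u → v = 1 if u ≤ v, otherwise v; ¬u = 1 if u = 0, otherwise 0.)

0.50

The minimum is attained at Q = 0.5, R = 0, P = 1:
  (Q → R): 0.5 > 0, so result = 0
  ¬(Q → R): Gödel ¬ of 0 = 1 (operand is 0)
  ¬Q: Gödel ¬ of 0.5 = 0 (operand ≠ 0)
  (¬Q ∨ P) = max(0, 1) = 1
  ((¬Q ∨ P) → Q): 1 > 0.5, so result = 0.5
  ¬R: Gödel ¬ of 0 = 1 (operand is 0)
  ¬¬R: Gödel ¬ of 1 = 0 (operand ≠ 0)
  (((¬Q ∨ P) → Q) ∨ ¬¬R) = max(0.5, 0) = 0.5
  (¬(Q → R) → (((¬Q ∨ P) → Q) ∨ ¬¬R)): 1 > 0.5, so result = 0.5
Checking all 27 assignments confirms none give a value below 0.50.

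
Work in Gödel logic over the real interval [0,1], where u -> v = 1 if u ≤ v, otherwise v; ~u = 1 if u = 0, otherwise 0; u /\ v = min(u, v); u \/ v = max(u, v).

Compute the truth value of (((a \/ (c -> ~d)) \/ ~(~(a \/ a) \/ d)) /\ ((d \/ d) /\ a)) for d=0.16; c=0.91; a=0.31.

~d: Gödel ¬ of 0.16 = 0 (operand ≠ 0)
(c -> ~d): 0.91 > 0, so result = 0
(a \/ (c -> ~d)) = max(0.31, 0) = 0.31
(a \/ a) = max(0.31, 0.31) = 0.31
~(a \/ a): Gödel ¬ of 0.31 = 0 (operand ≠ 0)
(~(a \/ a) \/ d) = max(0, 0.16) = 0.16
~(~(a \/ a) \/ d): Gödel ¬ of 0.16 = 0 (operand ≠ 0)
((a \/ (c -> ~d)) \/ ~(~(a \/ a) \/ d)) = max(0.31, 0) = 0.31
(d \/ d) = max(0.16, 0.16) = 0.16
((d \/ d) /\ a) = min(0.16, 0.31) = 0.16
(((a \/ (c -> ~d)) \/ ~(~(a \/ a) \/ d)) /\ ((d \/ d) /\ a)) = min(0.31, 0.16) = 0.16

0.16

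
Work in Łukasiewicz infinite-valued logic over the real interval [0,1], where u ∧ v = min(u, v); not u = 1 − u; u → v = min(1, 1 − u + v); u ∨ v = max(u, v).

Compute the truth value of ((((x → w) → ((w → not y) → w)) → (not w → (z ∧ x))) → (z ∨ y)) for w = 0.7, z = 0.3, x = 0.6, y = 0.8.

(x → w): min(1, 1 − 0.6 + 0.7) = 1
not y: Łukasiewicz ¬ gives 1 − 0.8 = 0.2
(w → not y): min(1, 1 − 0.7 + 0.2) = 0.5
((w → not y) → w): min(1, 1 − 0.5 + 0.7) = 1
((x → w) → ((w → not y) → w)): min(1, 1 − 1 + 1) = 1
not w: Łukasiewicz ¬ gives 1 − 0.7 = 0.3
(z ∧ x) = min(0.3, 0.6) = 0.3
(not w → (z ∧ x)): min(1, 1 − 0.3 + 0.3) = 1
(((x → w) → ((w → not y) → w)) → (not w → (z ∧ x))): min(1, 1 − 1 + 1) = 1
(z ∨ y) = max(0.3, 0.8) = 0.8
((((x → w) → ((w → not y) → w)) → (not w → (z ∧ x))) → (z ∨ y)): min(1, 1 − 1 + 0.8) = 0.8

0.80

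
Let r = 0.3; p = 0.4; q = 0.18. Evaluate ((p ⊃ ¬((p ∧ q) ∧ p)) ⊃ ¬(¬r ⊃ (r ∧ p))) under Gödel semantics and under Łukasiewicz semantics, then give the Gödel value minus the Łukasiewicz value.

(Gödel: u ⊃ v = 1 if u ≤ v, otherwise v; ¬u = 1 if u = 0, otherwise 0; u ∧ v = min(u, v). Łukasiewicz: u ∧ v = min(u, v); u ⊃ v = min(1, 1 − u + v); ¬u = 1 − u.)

Gödel evaluation:
  (p ∧ q) = min(0.4, 0.18) = 0.18
  ((p ∧ q) ∧ p) = min(0.18, 0.4) = 0.18
  ¬((p ∧ q) ∧ p): Gödel ¬ of 0.18 = 0 (operand ≠ 0)
  (p ⊃ ¬((p ∧ q) ∧ p)): 0.4 > 0, so result = 0
  ¬r: Gödel ¬ of 0.3 = 0 (operand ≠ 0)
  (r ∧ p) = min(0.3, 0.4) = 0.3
  (¬r ⊃ (r ∧ p)): 0 ≤ 0.3, so result = 1
  ¬(¬r ⊃ (r ∧ p)): Gödel ¬ of 1 = 0 (operand ≠ 0)
  ((p ⊃ ¬((p ∧ q) ∧ p)) ⊃ ¬(¬r ⊃ (r ∧ p))): 0 ≤ 0, so result = 1
  Gödel value = 1
Łukasiewicz evaluation:
  (p ∧ q) = min(0.4, 0.18) = 0.18
  ((p ∧ q) ∧ p) = min(0.18, 0.4) = 0.18
  ¬((p ∧ q) ∧ p): Łukasiewicz ¬ gives 1 − 0.18 = 0.82
  (p ⊃ ¬((p ∧ q) ∧ p)): min(1, 1 − 0.4 + 0.82) = 1
  ¬r: Łukasiewicz ¬ gives 1 − 0.3 = 0.7
  (r ∧ p) = min(0.3, 0.4) = 0.3
  (¬r ⊃ (r ∧ p)): min(1, 1 − 0.7 + 0.3) = 0.6
  ¬(¬r ⊃ (r ∧ p)): Łukasiewicz ¬ gives 1 − 0.6 = 0.4
  ((p ⊃ ¬((p ∧ q) ∧ p)) ⊃ ¬(¬r ⊃ (r ∧ p))): min(1, 1 − 1 + 0.4) = 0.4
  Łukasiewicz value = 0.4
Difference: 1 − 0.4 = 0.60

0.60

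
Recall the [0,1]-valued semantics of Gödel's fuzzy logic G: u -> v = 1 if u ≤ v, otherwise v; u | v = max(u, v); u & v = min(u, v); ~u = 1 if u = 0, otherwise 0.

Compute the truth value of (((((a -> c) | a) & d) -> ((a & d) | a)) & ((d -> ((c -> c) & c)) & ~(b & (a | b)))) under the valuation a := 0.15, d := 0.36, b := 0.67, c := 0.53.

0.00

(a -> c): 0.15 ≤ 0.53, so result = 1
((a -> c) | a) = max(1, 0.15) = 1
(((a -> c) | a) & d) = min(1, 0.36) = 0.36
(a & d) = min(0.15, 0.36) = 0.15
((a & d) | a) = max(0.15, 0.15) = 0.15
((((a -> c) | a) & d) -> ((a & d) | a)): 0.36 > 0.15, so result = 0.15
(c -> c): 0.53 ≤ 0.53, so result = 1
((c -> c) & c) = min(1, 0.53) = 0.53
(d -> ((c -> c) & c)): 0.36 ≤ 0.53, so result = 1
(a | b) = max(0.15, 0.67) = 0.67
(b & (a | b)) = min(0.67, 0.67) = 0.67
~(b & (a | b)): Gödel ¬ of 0.67 = 0 (operand ≠ 0)
((d -> ((c -> c) & c)) & ~(b & (a | b))) = min(1, 0) = 0
(((((a -> c) | a) & d) -> ((a & d) | a)) & ((d -> ((c -> c) & c)) & ~(b & (a | b)))) = min(0.15, 0) = 0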